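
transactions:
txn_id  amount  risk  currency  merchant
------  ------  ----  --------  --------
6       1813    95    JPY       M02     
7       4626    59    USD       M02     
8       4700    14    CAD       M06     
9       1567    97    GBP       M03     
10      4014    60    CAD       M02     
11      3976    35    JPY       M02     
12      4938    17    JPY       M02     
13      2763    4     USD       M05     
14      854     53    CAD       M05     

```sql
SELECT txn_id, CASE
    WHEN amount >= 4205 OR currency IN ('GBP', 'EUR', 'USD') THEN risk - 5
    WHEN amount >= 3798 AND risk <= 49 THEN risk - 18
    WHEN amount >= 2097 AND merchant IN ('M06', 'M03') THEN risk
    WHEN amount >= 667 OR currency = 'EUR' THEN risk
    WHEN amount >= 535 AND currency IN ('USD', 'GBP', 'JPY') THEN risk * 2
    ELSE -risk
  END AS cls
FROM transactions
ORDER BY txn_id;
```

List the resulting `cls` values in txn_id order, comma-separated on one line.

95, 54, 9, 92, 60, 17, 12, -1, 53

txn_id=6: amount >= 667 OR currency = 'EUR' → 95
txn_id=7: amount >= 4205 OR currency IN ('GBP', 'EUR', 'USD') → 54
txn_id=8: amount >= 4205 OR currency IN ('GBP', 'EUR', 'USD') → 9
txn_id=9: amount >= 4205 OR currency IN ('GBP', 'EUR', 'USD') → 92
txn_id=10: amount >= 667 OR currency = 'EUR' → 60
txn_id=11: amount >= 3798 AND risk <= 49 → 17
txn_id=12: amount >= 4205 OR currency IN ('GBP', 'EUR', 'USD') → 12
txn_id=13: amount >= 4205 OR currency IN ('GBP', 'EUR', 'USD') → -1
txn_id=14: amount >= 667 OR currency = 'EUR' → 53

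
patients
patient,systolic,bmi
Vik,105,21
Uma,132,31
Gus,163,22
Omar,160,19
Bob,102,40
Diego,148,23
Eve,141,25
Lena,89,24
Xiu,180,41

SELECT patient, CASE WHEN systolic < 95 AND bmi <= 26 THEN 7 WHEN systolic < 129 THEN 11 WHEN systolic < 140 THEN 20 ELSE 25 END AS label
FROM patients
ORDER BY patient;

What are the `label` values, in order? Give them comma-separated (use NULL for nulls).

11, 25, 25, 25, 7, 25, 20, 11, 25

patient=Bob: systolic < 129 → 11
patient=Diego: ELSE → 25
patient=Eve: ELSE → 25
patient=Gus: ELSE → 25
patient=Lena: systolic < 95 AND bmi <= 26 → 7
patient=Omar: ELSE → 25
patient=Uma: systolic < 140 → 20
patient=Vik: systolic < 129 → 11
patient=Xiu: ELSE → 25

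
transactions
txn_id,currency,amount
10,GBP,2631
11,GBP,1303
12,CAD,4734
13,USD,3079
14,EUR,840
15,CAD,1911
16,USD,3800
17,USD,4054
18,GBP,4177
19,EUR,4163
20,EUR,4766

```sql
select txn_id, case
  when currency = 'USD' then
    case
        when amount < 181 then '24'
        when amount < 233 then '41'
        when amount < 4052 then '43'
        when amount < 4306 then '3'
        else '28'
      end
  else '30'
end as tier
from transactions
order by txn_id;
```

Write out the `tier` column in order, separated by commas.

txn_id=10: currency='GBP' → outer ELSE → 30
txn_id=11: currency='GBP' → outer ELSE → 30
txn_id=12: currency='CAD' → outer ELSE → 30
txn_id=13: currency='USD' → inner[amount < 4052] → 43
txn_id=14: currency='EUR' → outer ELSE → 30
txn_id=15: currency='CAD' → outer ELSE → 30
txn_id=16: currency='USD' → inner[amount < 4052] → 43
txn_id=17: currency='USD' → inner[amount < 4306] → 3
txn_id=18: currency='GBP' → outer ELSE → 30
txn_id=19: currency='EUR' → outer ELSE → 30
txn_id=20: currency='EUR' → outer ELSE → 30

30, 30, 30, 43, 30, 30, 43, 3, 30, 30, 30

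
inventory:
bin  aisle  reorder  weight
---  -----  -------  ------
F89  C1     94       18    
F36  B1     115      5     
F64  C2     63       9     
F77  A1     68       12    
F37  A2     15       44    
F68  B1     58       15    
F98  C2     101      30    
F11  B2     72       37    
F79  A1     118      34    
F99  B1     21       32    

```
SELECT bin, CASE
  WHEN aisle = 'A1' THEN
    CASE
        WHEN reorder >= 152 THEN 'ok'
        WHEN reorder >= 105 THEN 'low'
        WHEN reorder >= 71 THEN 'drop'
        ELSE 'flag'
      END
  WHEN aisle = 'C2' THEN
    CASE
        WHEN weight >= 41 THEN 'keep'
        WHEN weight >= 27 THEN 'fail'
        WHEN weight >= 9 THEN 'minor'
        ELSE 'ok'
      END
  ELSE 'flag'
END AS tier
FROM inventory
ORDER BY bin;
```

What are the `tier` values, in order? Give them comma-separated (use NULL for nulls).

flag, flag, flag, minor, flag, flag, low, flag, fail, flag

bin=F11: aisle='B2' → outer ELSE → flag
bin=F36: aisle='B1' → outer ELSE → flag
bin=F37: aisle='A2' → outer ELSE → flag
bin=F64: aisle='C2' → inner[weight >= 9] → minor
bin=F68: aisle='B1' → outer ELSE → flag
bin=F77: aisle='A1' → inner[ELSE] → flag
bin=F79: aisle='A1' → inner[reorder >= 105] → low
bin=F89: aisle='C1' → outer ELSE → flag
bin=F98: aisle='C2' → inner[weight >= 27] → fail
bin=F99: aisle='B1' → outer ELSE → flag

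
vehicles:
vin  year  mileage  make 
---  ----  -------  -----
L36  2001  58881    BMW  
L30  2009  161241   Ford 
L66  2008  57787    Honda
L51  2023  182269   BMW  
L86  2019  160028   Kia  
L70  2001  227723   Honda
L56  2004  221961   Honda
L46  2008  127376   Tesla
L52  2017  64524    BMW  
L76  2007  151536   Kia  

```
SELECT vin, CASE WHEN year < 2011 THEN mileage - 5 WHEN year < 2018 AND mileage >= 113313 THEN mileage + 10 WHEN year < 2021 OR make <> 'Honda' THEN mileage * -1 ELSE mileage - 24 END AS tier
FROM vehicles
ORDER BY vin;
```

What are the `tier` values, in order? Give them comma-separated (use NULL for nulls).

vin=L30: year < 2011 → 161236
vin=L36: year < 2011 → 58876
vin=L46: year < 2011 → 127371
vin=L51: year < 2021 OR make <> 'Honda' → -182269
vin=L52: year < 2021 OR make <> 'Honda' → -64524
vin=L56: year < 2011 → 221956
vin=L66: year < 2011 → 57782
vin=L70: year < 2011 → 227718
vin=L76: year < 2011 → 151531
vin=L86: year < 2021 OR make <> 'Honda' → -160028

161236, 58876, 127371, -182269, -64524, 221956, 57782, 227718, 151531, -160028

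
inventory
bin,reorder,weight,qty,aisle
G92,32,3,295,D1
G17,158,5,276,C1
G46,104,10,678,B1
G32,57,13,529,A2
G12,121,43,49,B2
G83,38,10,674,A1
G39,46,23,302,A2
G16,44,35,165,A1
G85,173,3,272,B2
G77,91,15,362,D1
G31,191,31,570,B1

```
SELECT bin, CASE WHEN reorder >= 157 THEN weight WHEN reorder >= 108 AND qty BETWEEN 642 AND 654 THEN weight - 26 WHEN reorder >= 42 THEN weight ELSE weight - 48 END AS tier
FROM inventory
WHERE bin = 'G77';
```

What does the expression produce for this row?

15

bin = G77: reorder=91, weight=15, qty=362, aisle=D1.
reorder >= 157 → false
reorder >= 108 AND qty BETWEEN 642 AND 654 → false
reorder >= 42 → true → 15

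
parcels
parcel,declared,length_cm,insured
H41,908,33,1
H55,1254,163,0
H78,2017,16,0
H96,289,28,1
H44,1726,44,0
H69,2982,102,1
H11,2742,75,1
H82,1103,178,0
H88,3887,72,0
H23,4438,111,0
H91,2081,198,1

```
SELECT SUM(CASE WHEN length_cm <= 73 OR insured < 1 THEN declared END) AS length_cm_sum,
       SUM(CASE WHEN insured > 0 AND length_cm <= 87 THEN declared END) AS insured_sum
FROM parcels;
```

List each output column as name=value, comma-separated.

length_cm_sum=15622, insured_sum=3939

[length_cm_sum: length_cm <= 73 OR insured < 1]
parcel=H41: ✓ → 908
parcel=H55: ✓ → 1254
parcel=H78: ✓ → 2017
parcel=H96: ✓ → 289
parcel=H44: ✓ → 1726
parcel=H69: ✗
parcel=H11: ✗
parcel=H82: ✓ → 1103
parcel=H88: ✓ → 3887
parcel=H23: ✓ → 4438
parcel=H91: ✗
length_cm_sum = 908 + 1254 + 2017 + 289 + 1726 + 1103 + 3887 + 4438 = 15622
—
[insured_sum: insured > 0 AND length_cm <= 87]
parcel=H41: ✓ → 908
parcel=H55: ✗
parcel=H78: ✗
parcel=H96: ✓ → 289
parcel=H44: ✗
parcel=H69: ✗
parcel=H11: ✓ → 2742
parcel=H82: ✗
parcel=H88: ✗
parcel=H23: ✗
parcel=H91: ✗
insured_sum = 908 + 289 + 2742 = 3939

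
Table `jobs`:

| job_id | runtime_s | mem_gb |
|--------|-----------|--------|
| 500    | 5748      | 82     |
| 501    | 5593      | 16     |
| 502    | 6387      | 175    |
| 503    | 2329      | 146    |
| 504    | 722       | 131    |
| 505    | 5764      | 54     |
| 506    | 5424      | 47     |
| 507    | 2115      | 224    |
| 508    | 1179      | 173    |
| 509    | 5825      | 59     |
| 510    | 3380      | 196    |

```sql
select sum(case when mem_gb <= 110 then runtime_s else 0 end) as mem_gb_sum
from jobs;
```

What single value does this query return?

28354

job_id=500: ✓ → 5748
job_id=501: ✓ → 5593
job_id=502: ✗
job_id=503: ✗
job_id=504: ✗
job_id=505: ✓ → 5764
job_id=506: ✓ → 5424
job_id=507: ✗
job_id=508: ✗
job_id=509: ✓ → 5825
job_id=510: ✗
mem_gb_sum = 5748 + 5593 + 5764 + 5424 + 5825 = 28354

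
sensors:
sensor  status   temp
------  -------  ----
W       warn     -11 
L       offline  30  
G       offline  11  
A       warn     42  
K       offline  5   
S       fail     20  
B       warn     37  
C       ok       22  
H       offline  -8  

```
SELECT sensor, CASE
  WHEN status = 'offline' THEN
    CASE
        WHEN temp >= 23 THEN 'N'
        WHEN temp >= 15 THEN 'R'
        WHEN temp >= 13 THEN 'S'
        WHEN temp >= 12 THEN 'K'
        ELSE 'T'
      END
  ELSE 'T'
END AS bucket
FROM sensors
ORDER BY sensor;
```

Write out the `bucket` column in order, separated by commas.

sensor=A: status='warn' → outer ELSE → T
sensor=B: status='warn' → outer ELSE → T
sensor=C: status='ok' → outer ELSE → T
sensor=G: status='offline' → inner[ELSE] → T
sensor=H: status='offline' → inner[ELSE] → T
sensor=K: status='offline' → inner[ELSE] → T
sensor=L: status='offline' → inner[temp >= 23] → N
sensor=S: status='fail' → outer ELSE → T
sensor=W: status='warn' → outer ELSE → T

T, T, T, T, T, T, N, T, T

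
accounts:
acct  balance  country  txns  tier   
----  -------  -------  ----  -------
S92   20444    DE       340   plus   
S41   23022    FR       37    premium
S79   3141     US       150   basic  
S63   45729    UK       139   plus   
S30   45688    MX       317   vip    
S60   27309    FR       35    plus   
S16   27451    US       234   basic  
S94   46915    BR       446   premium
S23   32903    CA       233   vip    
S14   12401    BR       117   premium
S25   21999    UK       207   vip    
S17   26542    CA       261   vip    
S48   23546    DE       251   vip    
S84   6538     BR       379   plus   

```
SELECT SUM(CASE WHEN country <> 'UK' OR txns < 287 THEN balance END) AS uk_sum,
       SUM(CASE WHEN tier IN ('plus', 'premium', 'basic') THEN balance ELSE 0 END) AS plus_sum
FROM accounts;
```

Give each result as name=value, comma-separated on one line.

[uk_sum: country <> 'UK' OR txns < 287]
acct=S92: ✓ → 20444
acct=S41: ✓ → 23022
acct=S79: ✓ → 3141
acct=S63: ✓ → 45729
acct=S30: ✓ → 45688
acct=S60: ✓ → 27309
acct=S16: ✓ → 27451
acct=S94: ✓ → 46915
acct=S23: ✓ → 32903
acct=S14: ✓ → 12401
acct=S25: ✓ → 21999
acct=S17: ✓ → 26542
acct=S48: ✓ → 23546
acct=S84: ✓ → 6538
uk_sum = 20444 + 23022 + 3141 + 45729 + 45688 + 27309 + 27451 + 46915 + 32903 + 12401 + 21999 + 26542 + 23546 + 6538 = 363628
—
[plus_sum: tier IN ('plus', 'premium', 'basic')]
acct=S92: ✓ → 20444
acct=S41: ✓ → 23022
acct=S79: ✓ → 3141
acct=S63: ✓ → 45729
acct=S30: ✗
acct=S60: ✓ → 27309
acct=S16: ✓ → 27451
acct=S94: ✓ → 46915
acct=S23: ✗
acct=S14: ✓ → 12401
acct=S25: ✗
acct=S17: ✗
acct=S48: ✗
acct=S84: ✓ → 6538
plus_sum = 20444 + 23022 + 3141 + 45729 + 27309 + 27451 + 46915 + 12401 + 6538 = 212950

uk_sum=363628, plus_sum=212950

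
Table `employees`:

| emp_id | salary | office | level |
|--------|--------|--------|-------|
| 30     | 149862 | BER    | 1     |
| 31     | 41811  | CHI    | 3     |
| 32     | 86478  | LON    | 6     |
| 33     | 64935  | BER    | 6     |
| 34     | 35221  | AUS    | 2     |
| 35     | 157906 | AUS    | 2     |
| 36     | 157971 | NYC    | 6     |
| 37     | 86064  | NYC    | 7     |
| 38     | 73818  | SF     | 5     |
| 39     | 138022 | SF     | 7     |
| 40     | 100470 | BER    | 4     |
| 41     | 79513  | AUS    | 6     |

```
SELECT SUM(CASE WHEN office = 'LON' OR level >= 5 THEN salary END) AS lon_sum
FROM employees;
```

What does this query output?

686801

emp_id=30: ✗
emp_id=31: ✗
emp_id=32: ✓ → 86478
emp_id=33: ✓ → 64935
emp_id=34: ✗
emp_id=35: ✗
emp_id=36: ✓ → 157971
emp_id=37: ✓ → 86064
emp_id=38: ✓ → 73818
emp_id=39: ✓ → 138022
emp_id=40: ✗
emp_id=41: ✓ → 79513
lon_sum = 86478 + 64935 + 157971 + 86064 + 73818 + 138022 + 79513 = 686801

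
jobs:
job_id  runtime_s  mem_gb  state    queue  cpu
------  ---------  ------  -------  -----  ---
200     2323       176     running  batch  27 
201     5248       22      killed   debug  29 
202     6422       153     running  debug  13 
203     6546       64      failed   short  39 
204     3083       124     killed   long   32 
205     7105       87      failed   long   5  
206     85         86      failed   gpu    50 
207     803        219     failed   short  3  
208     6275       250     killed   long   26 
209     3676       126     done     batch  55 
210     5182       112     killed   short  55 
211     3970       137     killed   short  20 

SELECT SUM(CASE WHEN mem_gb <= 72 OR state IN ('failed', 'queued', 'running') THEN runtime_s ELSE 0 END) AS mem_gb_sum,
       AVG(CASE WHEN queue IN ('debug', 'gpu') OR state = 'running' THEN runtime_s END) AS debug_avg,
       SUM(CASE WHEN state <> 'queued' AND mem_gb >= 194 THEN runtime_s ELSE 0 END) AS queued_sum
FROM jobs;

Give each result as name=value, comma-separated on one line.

[mem_gb_sum: mem_gb <= 72 OR state IN ('failed', 'queued', 'running')]
job_id=200: ✓ → 2323
job_id=201: ✓ → 5248
job_id=202: ✓ → 6422
job_id=203: ✓ → 6546
job_id=204: ✗
job_id=205: ✓ → 7105
job_id=206: ✓ → 85
job_id=207: ✓ → 803
job_id=208: ✗
job_id=209: ✗
job_id=210: ✗
job_id=211: ✗
mem_gb_sum = 2323 + 5248 + 6422 + 6546 + 7105 + 85 + 803 = 28532
—
[debug_avg: queue IN ('debug', 'gpu') OR state = 'running']
job_id=200: ✓ → 2323
job_id=201: ✓ → 5248
job_id=202: ✓ → 6422
job_id=203: ✗
job_id=204: ✗
job_id=205: ✗
job_id=206: ✓ → 85
job_id=207: ✗
job_id=208: ✗
job_id=209: ✗
job_id=210: ✗
job_id=211: ✗
debug_avg = (2323 + 5248 + 6422 + 85) / 4 = 3519.5
—
[queued_sum: state <> 'queued' AND mem_gb >= 194]
job_id=200: ✗
job_id=201: ✗
job_id=202: ✗
job_id=203: ✗
job_id=204: ✗
job_id=205: ✗
job_id=206: ✗
job_id=207: ✓ → 803
job_id=208: ✓ → 6275
job_id=209: ✗
job_id=210: ✗
job_id=211: ✗
queued_sum = 803 + 6275 = 7078

mem_gb_sum=28532, debug_avg=3519.5, queued_sum=7078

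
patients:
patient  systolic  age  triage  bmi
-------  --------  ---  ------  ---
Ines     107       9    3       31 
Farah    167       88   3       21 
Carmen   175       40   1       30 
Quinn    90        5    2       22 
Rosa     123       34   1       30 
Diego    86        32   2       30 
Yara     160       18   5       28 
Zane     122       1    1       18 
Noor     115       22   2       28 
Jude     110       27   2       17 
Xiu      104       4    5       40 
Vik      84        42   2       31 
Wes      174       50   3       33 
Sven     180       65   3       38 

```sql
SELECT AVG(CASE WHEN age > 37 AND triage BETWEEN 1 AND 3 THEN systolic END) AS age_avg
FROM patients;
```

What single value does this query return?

patient=Ines: ✗
patient=Farah: ✓ → 167
patient=Carmen: ✓ → 175
patient=Quinn: ✗
patient=Rosa: ✗
patient=Diego: ✗
patient=Yara: ✗
patient=Zane: ✗
patient=Noor: ✗
patient=Jude: ✗
patient=Xiu: ✗
patient=Vik: ✓ → 84
patient=Wes: ✓ → 174
patient=Sven: ✓ → 180
age_avg = (167 + 175 + 84 + 174 + 180) / 5 = 156

156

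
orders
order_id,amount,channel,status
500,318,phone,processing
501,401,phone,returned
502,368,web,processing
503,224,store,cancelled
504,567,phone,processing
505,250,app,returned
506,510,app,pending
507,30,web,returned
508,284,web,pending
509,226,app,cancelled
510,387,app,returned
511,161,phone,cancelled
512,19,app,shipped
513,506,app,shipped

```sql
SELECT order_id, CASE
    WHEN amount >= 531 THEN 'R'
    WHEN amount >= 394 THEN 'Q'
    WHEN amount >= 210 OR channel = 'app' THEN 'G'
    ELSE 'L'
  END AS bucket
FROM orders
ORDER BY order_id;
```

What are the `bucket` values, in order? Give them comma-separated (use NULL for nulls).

order_id=500: amount >= 210 OR channel = 'app' → G
order_id=501: amount >= 394 → Q
order_id=502: amount >= 210 OR channel = 'app' → G
order_id=503: amount >= 210 OR channel = 'app' → G
order_id=504: amount >= 531 → R
order_id=505: amount >= 210 OR channel = 'app' → G
order_id=506: amount >= 394 → Q
order_id=507: ELSE → L
order_id=508: amount >= 210 OR channel = 'app' → G
order_id=509: amount >= 210 OR channel = 'app' → G
order_id=510: amount >= 210 OR channel = 'app' → G
order_id=511: ELSE → L
order_id=512: amount >= 210 OR channel = 'app' → G
order_id=513: amount >= 394 → Q

G, Q, G, G, R, G, Q, L, G, G, G, L, G, Q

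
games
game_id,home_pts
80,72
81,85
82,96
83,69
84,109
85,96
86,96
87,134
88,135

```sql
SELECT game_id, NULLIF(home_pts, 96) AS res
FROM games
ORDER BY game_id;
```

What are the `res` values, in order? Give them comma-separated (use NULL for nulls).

game_id=80: home_pts=72 vs 96: differ → 72
game_id=81: home_pts=85 vs 96: differ → 85
game_id=82: home_pts=96 vs 96: equal → NULL
game_id=83: home_pts=69 vs 96: differ → 69
game_id=84: home_pts=109 vs 96: differ → 109
game_id=85: home_pts=96 vs 96: equal → NULL
game_id=86: home_pts=96 vs 96: equal → NULL
game_id=87: home_pts=134 vs 96: differ → 134
game_id=88: home_pts=135 vs 96: differ → 135

72, 85, NULL, 69, 109, NULL, NULL, 134, 135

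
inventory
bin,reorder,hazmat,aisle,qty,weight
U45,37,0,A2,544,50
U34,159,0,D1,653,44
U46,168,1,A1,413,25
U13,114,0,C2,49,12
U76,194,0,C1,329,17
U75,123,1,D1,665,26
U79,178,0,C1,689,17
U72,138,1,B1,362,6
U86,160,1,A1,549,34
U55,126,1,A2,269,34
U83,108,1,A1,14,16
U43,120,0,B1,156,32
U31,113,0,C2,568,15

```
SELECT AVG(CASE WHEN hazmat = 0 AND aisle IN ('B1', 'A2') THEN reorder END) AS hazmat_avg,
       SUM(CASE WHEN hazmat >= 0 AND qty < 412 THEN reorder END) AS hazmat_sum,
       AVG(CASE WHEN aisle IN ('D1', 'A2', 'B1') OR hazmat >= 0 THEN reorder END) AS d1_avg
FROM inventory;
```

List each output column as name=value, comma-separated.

[hazmat_avg: hazmat = 0 AND aisle IN ('B1', 'A2')]
bin=U45: ✓ → 37
bin=U34: ✗
bin=U46: ✗
bin=U13: ✗
bin=U76: ✗
bin=U75: ✗
bin=U79: ✗
bin=U72: ✗
bin=U86: ✗
bin=U55: ✗
bin=U83: ✗
bin=U43: ✓ → 120
bin=U31: ✗
hazmat_avg = (37 + 120) / 2 = 78.5
—
[hazmat_sum: hazmat >= 0 AND qty < 412]
bin=U45: ✗
bin=U34: ✗
bin=U46: ✗
bin=U13: ✓ → 114
bin=U76: ✓ → 194
bin=U75: ✗
bin=U79: ✗
bin=U72: ✓ → 138
bin=U86: ✗
bin=U55: ✓ → 126
bin=U83: ✓ → 108
bin=U43: ✓ → 120
bin=U31: ✗
hazmat_sum = 114 + 194 + 138 + 126 + 108 + 120 = 800
—
[d1_avg: aisle IN ('D1', 'A2', 'B1') OR hazmat >= 0]
bin=U45: ✓ → 37
bin=U34: ✓ → 159
bin=U46: ✓ → 168
bin=U13: ✓ → 114
bin=U76: ✓ → 194
bin=U75: ✓ → 123
bin=U79: ✓ → 178
bin=U72: ✓ → 138
bin=U86: ✓ → 160
bin=U55: ✓ → 126
bin=U83: ✓ → 108
bin=U43: ✓ → 120
bin=U31: ✓ → 113
d1_avg = (37 + 159 + 168 + 114 + 194 + 123 + 178 + 138 + 160 + 126 + 108 + 120 + 113) / 13 = 133.6923076923

hazmat_avg=78.5, hazmat_sum=800, d1_avg=133.6923076923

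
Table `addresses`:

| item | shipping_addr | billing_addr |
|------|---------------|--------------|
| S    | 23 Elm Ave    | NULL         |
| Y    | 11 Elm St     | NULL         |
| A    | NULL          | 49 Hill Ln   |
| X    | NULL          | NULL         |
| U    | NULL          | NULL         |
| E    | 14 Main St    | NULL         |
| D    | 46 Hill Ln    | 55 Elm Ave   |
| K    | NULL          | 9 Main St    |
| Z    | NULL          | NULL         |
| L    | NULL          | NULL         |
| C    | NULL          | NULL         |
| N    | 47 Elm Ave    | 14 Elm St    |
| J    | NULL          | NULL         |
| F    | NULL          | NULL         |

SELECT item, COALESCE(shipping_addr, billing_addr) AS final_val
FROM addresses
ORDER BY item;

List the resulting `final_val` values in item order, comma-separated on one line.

49 Hill Ln, NULL, 46 Hill Ln, 14 Main St, NULL, NULL, 9 Main St, NULL, 47 Elm Ave, 23 Elm Ave, NULL, NULL, 11 Elm St, NULL

item=A: shipping_addr=NULL, billing_addr=49 Hill Ln → 49 Hill Ln
item=C: shipping_addr=NULL, billing_addr=NULL (all NULL) → NULL
item=D: shipping_addr=46 Hill Ln → 46 Hill Ln
item=E: shipping_addr=14 Main St → 14 Main St
item=F: shipping_addr=NULL, billing_addr=NULL (all NULL) → NULL
item=J: shipping_addr=NULL, billing_addr=NULL (all NULL) → NULL
item=K: shipping_addr=NULL, billing_addr=9 Main St → 9 Main St
item=L: shipping_addr=NULL, billing_addr=NULL (all NULL) → NULL
item=N: shipping_addr=47 Elm Ave → 47 Elm Ave
item=S: shipping_addr=23 Elm Ave → 23 Elm Ave
item=U: shipping_addr=NULL, billing_addr=NULL (all NULL) → NULL
item=X: shipping_addr=NULL, billing_addr=NULL (all NULL) → NULL
item=Y: shipping_addr=11 Elm St → 11 Elm St
item=Z: shipping_addr=NULL, billing_addr=NULL (all NULL) → NULL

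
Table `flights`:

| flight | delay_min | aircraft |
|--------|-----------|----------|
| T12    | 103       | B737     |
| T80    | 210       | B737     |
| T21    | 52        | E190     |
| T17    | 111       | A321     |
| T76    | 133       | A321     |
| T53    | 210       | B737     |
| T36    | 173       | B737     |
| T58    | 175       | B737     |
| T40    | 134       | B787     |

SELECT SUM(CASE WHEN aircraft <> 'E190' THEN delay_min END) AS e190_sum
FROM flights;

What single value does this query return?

1249

flight=T12: ✓ → 103
flight=T80: ✓ → 210
flight=T21: ✗
flight=T17: ✓ → 111
flight=T76: ✓ → 133
flight=T53: ✓ → 210
flight=T36: ✓ → 173
flight=T58: ✓ → 175
flight=T40: ✓ → 134
e190_sum = 103 + 210 + 111 + 133 + 210 + 173 + 175 + 134 = 1249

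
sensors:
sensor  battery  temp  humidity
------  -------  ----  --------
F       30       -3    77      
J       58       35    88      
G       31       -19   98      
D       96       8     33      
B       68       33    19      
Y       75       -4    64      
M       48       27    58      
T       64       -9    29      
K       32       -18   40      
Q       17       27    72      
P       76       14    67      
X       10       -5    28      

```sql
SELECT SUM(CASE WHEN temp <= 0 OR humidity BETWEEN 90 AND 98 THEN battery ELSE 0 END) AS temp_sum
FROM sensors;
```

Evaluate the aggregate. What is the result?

242

sensor=F: ✓ → 30
sensor=J: ✗
sensor=G: ✓ → 31
sensor=D: ✗
sensor=B: ✗
sensor=Y: ✓ → 75
sensor=M: ✗
sensor=T: ✓ → 64
sensor=K: ✓ → 32
sensor=Q: ✗
sensor=P: ✗
sensor=X: ✓ → 10
temp_sum = 30 + 31 + 75 + 64 + 32 + 10 = 242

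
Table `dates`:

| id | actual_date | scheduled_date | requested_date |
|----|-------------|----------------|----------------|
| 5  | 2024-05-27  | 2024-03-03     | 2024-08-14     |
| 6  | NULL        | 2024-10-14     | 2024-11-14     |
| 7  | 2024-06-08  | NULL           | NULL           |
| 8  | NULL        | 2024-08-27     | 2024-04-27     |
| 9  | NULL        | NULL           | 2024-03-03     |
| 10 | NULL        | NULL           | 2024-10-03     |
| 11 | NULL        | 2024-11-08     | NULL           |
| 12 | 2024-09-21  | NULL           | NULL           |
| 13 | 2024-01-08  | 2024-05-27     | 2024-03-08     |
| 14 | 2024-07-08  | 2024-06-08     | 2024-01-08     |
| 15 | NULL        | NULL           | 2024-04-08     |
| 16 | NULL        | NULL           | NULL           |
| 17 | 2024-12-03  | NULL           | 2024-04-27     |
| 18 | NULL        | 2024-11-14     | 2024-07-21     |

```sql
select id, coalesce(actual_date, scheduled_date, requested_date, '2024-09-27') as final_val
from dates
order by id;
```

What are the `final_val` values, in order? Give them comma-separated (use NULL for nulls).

2024-05-27, 2024-10-14, 2024-06-08, 2024-08-27, 2024-03-03, 2024-10-03, 2024-11-08, 2024-09-21, 2024-01-08, 2024-07-08, 2024-04-08, 2024-09-27, 2024-12-03, 2024-11-14

id=5: actual_date=2024-05-27 → 2024-05-27
id=6: actual_date=NULL, scheduled_date=2024-10-14 → 2024-10-14
id=7: actual_date=2024-06-08 → 2024-06-08
id=8: actual_date=NULL, scheduled_date=2024-08-27 → 2024-08-27
id=9: actual_date=NULL, scheduled_date=NULL, requested_date=2024-03-03 → 2024-03-03
id=10: actual_date=NULL, scheduled_date=NULL, requested_date=2024-10-03 → 2024-10-03
id=11: actual_date=NULL, scheduled_date=2024-11-08 → 2024-11-08
id=12: actual_date=2024-09-21 → 2024-09-21
id=13: actual_date=2024-01-08 → 2024-01-08
id=14: actual_date=2024-07-08 → 2024-07-08
id=15: actual_date=NULL, scheduled_date=NULL, requested_date=2024-04-08 → 2024-04-08
id=16: actual_date=NULL, scheduled_date=NULL, requested_date=NULL, → literal 2024-09-27 → 2024-09-27
id=17: actual_date=2024-12-03 → 2024-12-03
id=18: actual_date=NULL, scheduled_date=2024-11-14 → 2024-11-14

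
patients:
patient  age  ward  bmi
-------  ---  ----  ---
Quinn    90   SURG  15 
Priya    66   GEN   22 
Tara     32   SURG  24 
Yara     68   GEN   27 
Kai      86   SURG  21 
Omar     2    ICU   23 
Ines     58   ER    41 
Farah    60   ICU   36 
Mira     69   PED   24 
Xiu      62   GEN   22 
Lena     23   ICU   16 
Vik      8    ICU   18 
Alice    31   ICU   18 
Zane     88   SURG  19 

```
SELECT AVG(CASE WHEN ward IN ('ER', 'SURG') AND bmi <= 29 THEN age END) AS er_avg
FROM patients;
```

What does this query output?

74

patient=Quinn: ✓ → 90
patient=Priya: ✗
patient=Tara: ✓ → 32
patient=Yara: ✗
patient=Kai: ✓ → 86
patient=Omar: ✗
patient=Ines: ✗
patient=Farah: ✗
patient=Mira: ✗
patient=Xiu: ✗
patient=Lena: ✗
patient=Vik: ✗
patient=Alice: ✗
patient=Zane: ✓ → 88
er_avg = (90 + 32 + 86 + 88) / 4 = 74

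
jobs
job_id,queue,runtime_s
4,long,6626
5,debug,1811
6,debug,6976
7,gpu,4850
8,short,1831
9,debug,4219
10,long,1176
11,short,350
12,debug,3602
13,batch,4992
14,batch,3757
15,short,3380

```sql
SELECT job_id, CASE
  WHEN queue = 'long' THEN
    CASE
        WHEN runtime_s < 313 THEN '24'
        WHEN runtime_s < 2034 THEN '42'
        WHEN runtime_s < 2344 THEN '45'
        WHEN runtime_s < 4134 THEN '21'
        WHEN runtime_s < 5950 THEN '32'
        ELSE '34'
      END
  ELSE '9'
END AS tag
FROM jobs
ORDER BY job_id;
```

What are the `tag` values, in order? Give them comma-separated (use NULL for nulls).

job_id=4: queue='long' → inner[ELSE] → 34
job_id=5: queue='debug' → outer ELSE → 9
job_id=6: queue='debug' → outer ELSE → 9
job_id=7: queue='gpu' → outer ELSE → 9
job_id=8: queue='short' → outer ELSE → 9
job_id=9: queue='debug' → outer ELSE → 9
job_id=10: queue='long' → inner[runtime_s < 2034] → 42
job_id=11: queue='short' → outer ELSE → 9
job_id=12: queue='debug' → outer ELSE → 9
job_id=13: queue='batch' → outer ELSE → 9
job_id=14: queue='batch' → outer ELSE → 9
job_id=15: queue='short' → outer ELSE → 9

34, 9, 9, 9, 9, 9, 42, 9, 9, 9, 9, 9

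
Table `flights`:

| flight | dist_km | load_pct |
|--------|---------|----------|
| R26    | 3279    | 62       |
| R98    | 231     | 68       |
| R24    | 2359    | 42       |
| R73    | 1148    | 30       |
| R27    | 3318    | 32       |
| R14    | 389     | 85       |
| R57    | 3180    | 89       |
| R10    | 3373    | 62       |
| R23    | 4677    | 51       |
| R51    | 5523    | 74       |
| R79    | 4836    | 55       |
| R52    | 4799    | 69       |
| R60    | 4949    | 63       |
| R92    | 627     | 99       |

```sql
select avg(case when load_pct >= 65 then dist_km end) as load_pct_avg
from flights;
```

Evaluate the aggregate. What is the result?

flight=R26: ✗
flight=R98: ✓ → 231
flight=R24: ✗
flight=R73: ✗
flight=R27: ✗
flight=R14: ✓ → 389
flight=R57: ✓ → 3180
flight=R10: ✗
flight=R23: ✗
flight=R51: ✓ → 5523
flight=R79: ✗
flight=R52: ✓ → 4799
flight=R60: ✗
flight=R92: ✓ → 627
load_pct_avg = (231 + 389 + 3180 + 5523 + 4799 + 627) / 6 = 2458.1666666667

2458.1666666667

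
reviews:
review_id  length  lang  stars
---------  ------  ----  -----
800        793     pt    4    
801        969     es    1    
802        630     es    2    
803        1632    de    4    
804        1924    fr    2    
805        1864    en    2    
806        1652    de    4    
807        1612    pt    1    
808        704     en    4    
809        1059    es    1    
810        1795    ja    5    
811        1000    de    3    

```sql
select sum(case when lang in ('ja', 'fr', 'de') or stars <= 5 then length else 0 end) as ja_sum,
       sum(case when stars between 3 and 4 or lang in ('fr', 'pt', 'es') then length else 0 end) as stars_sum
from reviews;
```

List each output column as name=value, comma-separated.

[ja_sum: lang in ('ja', 'fr', 'de') or stars <= 5]
review_id=800: ✓ → 793
review_id=801: ✓ → 969
review_id=802: ✓ → 630
review_id=803: ✓ → 1632
review_id=804: ✓ → 1924
review_id=805: ✓ → 1864
review_id=806: ✓ → 1652
review_id=807: ✓ → 1612
review_id=808: ✓ → 704
review_id=809: ✓ → 1059
review_id=810: ✓ → 1795
review_id=811: ✓ → 1000
ja_sum = 793 + 969 + 630 + 1632 + 1924 + 1864 + 1652 + 1612 + 704 + 1059 + 1795 + 1000 = 15634
—
[stars_sum: stars between 3 and 4 or lang in ('fr', 'pt', 'es')]
review_id=800: ✓ → 793
review_id=801: ✓ → 969
review_id=802: ✓ → 630
review_id=803: ✓ → 1632
review_id=804: ✓ → 1924
review_id=805: ✗
review_id=806: ✓ → 1652
review_id=807: ✓ → 1612
review_id=808: ✓ → 704
review_id=809: ✓ → 1059
review_id=810: ✗
review_id=811: ✓ → 1000
stars_sum = 793 + 969 + 630 + 1632 + 1924 + 1652 + 1612 + 704 + 1059 + 1000 = 11975

ja_sum=15634, stars_sum=11975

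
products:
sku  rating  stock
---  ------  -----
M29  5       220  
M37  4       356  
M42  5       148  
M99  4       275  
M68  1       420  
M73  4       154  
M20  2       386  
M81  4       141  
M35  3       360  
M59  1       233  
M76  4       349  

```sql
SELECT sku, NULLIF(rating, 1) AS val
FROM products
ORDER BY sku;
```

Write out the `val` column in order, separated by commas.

2, 5, 3, 4, 5, NULL, NULL, 4, 4, 4, 4

sku=M20: rating=2 vs 1: differ → 2
sku=M29: rating=5 vs 1: differ → 5
sku=M35: rating=3 vs 1: differ → 3
sku=M37: rating=4 vs 1: differ → 4
sku=M42: rating=5 vs 1: differ → 5
sku=M59: rating=1 vs 1: equal → NULL
sku=M68: rating=1 vs 1: equal → NULL
sku=M73: rating=4 vs 1: differ → 4
sku=M76: rating=4 vs 1: differ → 4
sku=M81: rating=4 vs 1: differ → 4
sku=M99: rating=4 vs 1: differ → 4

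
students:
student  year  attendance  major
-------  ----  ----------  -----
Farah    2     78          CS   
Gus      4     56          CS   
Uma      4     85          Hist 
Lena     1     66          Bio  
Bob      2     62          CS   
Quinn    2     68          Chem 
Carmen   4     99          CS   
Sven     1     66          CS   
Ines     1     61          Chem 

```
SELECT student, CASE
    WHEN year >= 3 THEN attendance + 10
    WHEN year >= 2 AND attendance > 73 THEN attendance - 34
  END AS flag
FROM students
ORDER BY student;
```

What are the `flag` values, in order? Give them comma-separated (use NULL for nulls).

student=Bob: (no match → NULL) → NULL
student=Carmen: year >= 3 → 109
student=Farah: year >= 2 AND attendance > 73 → 44
student=Gus: year >= 3 → 66
student=Ines: (no match → NULL) → NULL
student=Lena: (no match → NULL) → NULL
student=Quinn: (no match → NULL) → NULL
student=Sven: (no match → NULL) → NULL
student=Uma: year >= 3 → 95

NULL, 109, 44, 66, NULL, NULL, NULL, NULL, 95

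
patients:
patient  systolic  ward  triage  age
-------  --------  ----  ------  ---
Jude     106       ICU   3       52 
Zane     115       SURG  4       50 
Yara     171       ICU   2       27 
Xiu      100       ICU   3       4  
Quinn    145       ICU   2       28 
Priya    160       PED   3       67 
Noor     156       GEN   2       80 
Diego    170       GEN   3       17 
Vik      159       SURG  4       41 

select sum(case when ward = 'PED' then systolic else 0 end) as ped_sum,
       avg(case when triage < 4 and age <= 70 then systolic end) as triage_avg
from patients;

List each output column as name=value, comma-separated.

[ped_sum: ward = 'PED']
patient=Jude: ✗
patient=Zane: ✗
patient=Yara: ✗
patient=Xiu: ✗
patient=Quinn: ✗
patient=Priya: ✓ → 160
patient=Noor: ✗
patient=Diego: ✗
patient=Vik: ✗
ped_sum = 160
—
[triage_avg: triage < 4 and age <= 70]
patient=Jude: ✓ → 106
patient=Zane: ✗
patient=Yara: ✓ → 171
patient=Xiu: ✓ → 100
patient=Quinn: ✓ → 145
patient=Priya: ✓ → 160
patient=Noor: ✗
patient=Diego: ✓ → 170
patient=Vik: ✗
triage_avg = (106 + 171 + 100 + 145 + 160 + 170) / 6 = 142

ped_sum=160, triage_avg=142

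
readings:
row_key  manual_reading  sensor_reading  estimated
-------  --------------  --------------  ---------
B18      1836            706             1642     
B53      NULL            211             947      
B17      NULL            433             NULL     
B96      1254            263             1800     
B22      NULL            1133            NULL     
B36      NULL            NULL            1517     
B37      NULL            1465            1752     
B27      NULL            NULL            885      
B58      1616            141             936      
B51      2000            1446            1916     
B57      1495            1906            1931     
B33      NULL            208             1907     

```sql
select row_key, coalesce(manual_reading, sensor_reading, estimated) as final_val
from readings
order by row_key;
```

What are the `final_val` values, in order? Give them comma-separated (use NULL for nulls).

433, 1836, 1133, 885, 208, 1517, 1465, 2000, 211, 1495, 1616, 1254

row_key=B17: manual_reading=NULL, sensor_reading=433 → 433
row_key=B18: manual_reading=1836 → 1836
row_key=B22: manual_reading=NULL, sensor_reading=1133 → 1133
row_key=B27: manual_reading=NULL, sensor_reading=NULL, estimated=885 → 885
row_key=B33: manual_reading=NULL, sensor_reading=208 → 208
row_key=B36: manual_reading=NULL, sensor_reading=NULL, estimated=1517 → 1517
row_key=B37: manual_reading=NULL, sensor_reading=1465 → 1465
row_key=B51: manual_reading=2000 → 2000
row_key=B53: manual_reading=NULL, sensor_reading=211 → 211
row_key=B57: manual_reading=1495 → 1495
row_key=B58: manual_reading=1616 → 1616
row_key=B96: manual_reading=1254 → 1254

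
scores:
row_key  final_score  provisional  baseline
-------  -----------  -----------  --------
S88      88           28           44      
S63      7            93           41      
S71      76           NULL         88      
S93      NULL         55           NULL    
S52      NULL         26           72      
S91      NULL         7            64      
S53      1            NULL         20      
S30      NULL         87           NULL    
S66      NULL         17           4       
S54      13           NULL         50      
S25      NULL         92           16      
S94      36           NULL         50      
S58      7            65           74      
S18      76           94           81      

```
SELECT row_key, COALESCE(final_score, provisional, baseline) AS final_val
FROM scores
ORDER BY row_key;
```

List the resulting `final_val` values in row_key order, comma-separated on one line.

row_key=S18: final_score=76 → 76
row_key=S25: final_score=NULL, provisional=92 → 92
row_key=S30: final_score=NULL, provisional=87 → 87
row_key=S52: final_score=NULL, provisional=26 → 26
row_key=S53: final_score=1 → 1
row_key=S54: final_score=13 → 13
row_key=S58: final_score=7 → 7
row_key=S63: final_score=7 → 7
row_key=S66: final_score=NULL, provisional=17 → 17
row_key=S71: final_score=76 → 76
row_key=S88: final_score=88 → 88
row_key=S91: final_score=NULL, provisional=7 → 7
row_key=S93: final_score=NULL, provisional=55 → 55
row_key=S94: final_score=36 → 36

76, 92, 87, 26, 1, 13, 7, 7, 17, 76, 88, 7, 55, 36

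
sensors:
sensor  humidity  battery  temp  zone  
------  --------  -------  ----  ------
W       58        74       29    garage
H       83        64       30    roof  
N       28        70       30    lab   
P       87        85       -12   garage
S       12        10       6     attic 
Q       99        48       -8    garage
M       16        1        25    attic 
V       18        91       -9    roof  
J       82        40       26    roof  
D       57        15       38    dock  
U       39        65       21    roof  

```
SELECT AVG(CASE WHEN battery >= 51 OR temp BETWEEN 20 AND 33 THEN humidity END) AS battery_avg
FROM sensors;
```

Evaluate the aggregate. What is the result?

sensor=W: ✓ → 58
sensor=H: ✓ → 83
sensor=N: ✓ → 28
sensor=P: ✓ → 87
sensor=S: ✗
sensor=Q: ✗
sensor=M: ✓ → 16
sensor=V: ✓ → 18
sensor=J: ✓ → 82
sensor=D: ✗
sensor=U: ✓ → 39
battery_avg = (58 + 83 + 28 + 87 + 16 + 18 + 82 + 39) / 8 = 51.375

51.375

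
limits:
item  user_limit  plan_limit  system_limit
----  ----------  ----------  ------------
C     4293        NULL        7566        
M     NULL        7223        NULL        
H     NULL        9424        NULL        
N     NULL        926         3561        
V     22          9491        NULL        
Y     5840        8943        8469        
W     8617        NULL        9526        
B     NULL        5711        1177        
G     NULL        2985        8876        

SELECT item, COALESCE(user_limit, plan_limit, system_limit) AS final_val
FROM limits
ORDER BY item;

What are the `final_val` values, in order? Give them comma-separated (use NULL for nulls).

item=B: user_limit=NULL, plan_limit=5711 → 5711
item=C: user_limit=4293 → 4293
item=G: user_limit=NULL, plan_limit=2985 → 2985
item=H: user_limit=NULL, plan_limit=9424 → 9424
item=M: user_limit=NULL, plan_limit=7223 → 7223
item=N: user_limit=NULL, plan_limit=926 → 926
item=V: user_limit=22 → 22
item=W: user_limit=8617 → 8617
item=Y: user_limit=5840 → 5840

5711, 4293, 2985, 9424, 7223, 926, 22, 8617, 5840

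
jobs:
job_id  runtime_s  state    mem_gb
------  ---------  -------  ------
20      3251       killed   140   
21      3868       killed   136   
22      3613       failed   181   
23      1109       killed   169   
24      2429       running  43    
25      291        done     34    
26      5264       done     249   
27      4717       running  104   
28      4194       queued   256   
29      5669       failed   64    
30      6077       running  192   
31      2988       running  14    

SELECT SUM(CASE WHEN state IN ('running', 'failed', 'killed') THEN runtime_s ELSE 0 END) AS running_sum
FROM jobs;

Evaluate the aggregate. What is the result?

33721

job_id=20: ✓ → 3251
job_id=21: ✓ → 3868
job_id=22: ✓ → 3613
job_id=23: ✓ → 1109
job_id=24: ✓ → 2429
job_id=25: ✗
job_id=26: ✗
job_id=27: ✓ → 4717
job_id=28: ✗
job_id=29: ✓ → 5669
job_id=30: ✓ → 6077
job_id=31: ✓ → 2988
running_sum = 3251 + 3868 + 3613 + 1109 + 2429 + 4717 + 5669 + 6077 + 2988 = 33721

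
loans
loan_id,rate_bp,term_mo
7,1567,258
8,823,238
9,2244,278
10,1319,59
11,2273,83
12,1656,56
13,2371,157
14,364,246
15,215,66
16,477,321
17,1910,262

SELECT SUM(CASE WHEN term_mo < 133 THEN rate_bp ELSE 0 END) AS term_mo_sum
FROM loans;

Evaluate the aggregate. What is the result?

5463

loan_id=7: ✗
loan_id=8: ✗
loan_id=9: ✗
loan_id=10: ✓ → 1319
loan_id=11: ✓ → 2273
loan_id=12: ✓ → 1656
loan_id=13: ✗
loan_id=14: ✗
loan_id=15: ✓ → 215
loan_id=16: ✗
loan_id=17: ✗
term_mo_sum = 1319 + 2273 + 1656 + 215 = 5463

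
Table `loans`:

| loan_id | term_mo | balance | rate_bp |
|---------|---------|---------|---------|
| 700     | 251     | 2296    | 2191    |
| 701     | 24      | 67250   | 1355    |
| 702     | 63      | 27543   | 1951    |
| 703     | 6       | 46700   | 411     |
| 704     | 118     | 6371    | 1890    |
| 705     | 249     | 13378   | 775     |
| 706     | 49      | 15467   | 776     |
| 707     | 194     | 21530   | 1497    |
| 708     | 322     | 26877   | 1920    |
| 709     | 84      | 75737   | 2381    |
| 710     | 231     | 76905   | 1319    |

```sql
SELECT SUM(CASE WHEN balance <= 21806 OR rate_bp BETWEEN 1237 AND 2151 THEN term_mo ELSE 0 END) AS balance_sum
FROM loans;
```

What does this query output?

loan_id=700: ✓ → 251
loan_id=701: ✓ → 24
loan_id=702: ✓ → 63
loan_id=703: ✗
loan_id=704: ✓ → 118
loan_id=705: ✓ → 249
loan_id=706: ✓ → 49
loan_id=707: ✓ → 194
loan_id=708: ✓ → 322
loan_id=709: ✗
loan_id=710: ✓ → 231
balance_sum = 251 + 24 + 63 + 118 + 249 + 49 + 194 + 322 + 231 = 1501

1501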